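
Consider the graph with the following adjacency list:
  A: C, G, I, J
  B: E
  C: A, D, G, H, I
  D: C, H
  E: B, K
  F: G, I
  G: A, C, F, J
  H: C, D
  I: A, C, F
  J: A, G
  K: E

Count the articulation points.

Removing C increases the component count from 2 to 3, so C is a cut vertex.
Removing E increases the component count from 2 to 3, so E is a cut vertex.
By contrast removing J leaves 2 components; it is not a cut vertex. No other vertex is a cut vertex either.

2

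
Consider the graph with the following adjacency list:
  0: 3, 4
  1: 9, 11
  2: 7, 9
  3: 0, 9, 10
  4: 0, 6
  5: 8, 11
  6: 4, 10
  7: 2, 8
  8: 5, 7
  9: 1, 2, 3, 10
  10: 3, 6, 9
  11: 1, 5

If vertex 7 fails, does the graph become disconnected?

Deleting 7 leaves 1 component (was 1) (its neighbors 2, 8 remain connected to each other), so 7 is not a cut vertex.

No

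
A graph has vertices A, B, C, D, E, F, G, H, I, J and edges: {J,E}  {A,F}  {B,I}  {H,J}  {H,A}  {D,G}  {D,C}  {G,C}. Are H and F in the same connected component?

Yes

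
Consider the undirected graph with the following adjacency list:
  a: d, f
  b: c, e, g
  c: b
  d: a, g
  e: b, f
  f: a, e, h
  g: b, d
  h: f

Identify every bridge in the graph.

b-c, f-h

The edges on the cycle a-f-e-b-g-d-a are not bridges since each lies on that cycle.
But removing f-h disconnects f from h; removing b-c disconnects b from c — these are bridges.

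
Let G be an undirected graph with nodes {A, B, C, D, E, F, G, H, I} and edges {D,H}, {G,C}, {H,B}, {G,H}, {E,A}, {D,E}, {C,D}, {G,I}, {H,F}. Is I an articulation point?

Deleting I leaves 1 component (was 1), so I is not a cut vertex.

No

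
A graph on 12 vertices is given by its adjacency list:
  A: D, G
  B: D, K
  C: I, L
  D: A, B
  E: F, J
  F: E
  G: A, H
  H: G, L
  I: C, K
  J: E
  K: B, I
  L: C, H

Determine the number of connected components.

Starting from E we can reach E, F, J. That is one component of size 3.
Starting from A we can reach A, B, C, D, G, H, I, K, L. That is one component of size 9.
Total: 2 components.

2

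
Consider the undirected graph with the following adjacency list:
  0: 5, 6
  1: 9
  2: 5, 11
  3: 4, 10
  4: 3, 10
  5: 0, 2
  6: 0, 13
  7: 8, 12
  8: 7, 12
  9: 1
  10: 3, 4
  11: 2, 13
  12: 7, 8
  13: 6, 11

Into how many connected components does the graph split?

Starting from 1 we can reach 1, 9. That is one component of size 2.
Starting from 3 we can reach 3, 4, 10. That is one component of size 3.
Starting from 7 we can reach 7, 8, 12. That is one component of size 3.
Starting from 0 we can reach 0, 2, 5, 6, 11, 13. That is one component of size 6.
Total: 4 components.

4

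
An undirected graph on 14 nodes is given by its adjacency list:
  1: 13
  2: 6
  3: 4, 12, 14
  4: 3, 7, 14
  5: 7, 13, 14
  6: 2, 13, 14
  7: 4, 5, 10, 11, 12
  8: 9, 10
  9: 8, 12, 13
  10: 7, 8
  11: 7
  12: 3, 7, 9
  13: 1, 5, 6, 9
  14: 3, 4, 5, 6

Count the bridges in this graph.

The edges on the cycle 13-6-14-3-12-9-13 are not bridges since each lies on that cycle.
But removing 7-11 disconnects 7 from 11; removing 13-1 disconnects 13 from 1; removing 2-6 disconnects 2 from 6 — these are bridges.
That makes 3 bridges.

3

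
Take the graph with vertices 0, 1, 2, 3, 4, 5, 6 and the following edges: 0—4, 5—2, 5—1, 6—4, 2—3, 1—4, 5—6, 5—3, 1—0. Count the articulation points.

1

Removing 5 increases the component count from 1 to 2, so 5 is a cut vertex.
By contrast removing 6 leaves 1 component; it is not a cut vertex. No other vertex is a cut vertex either.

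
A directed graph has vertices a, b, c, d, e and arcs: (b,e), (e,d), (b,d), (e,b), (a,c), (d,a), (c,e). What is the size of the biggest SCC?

{a, b, c, d, e} are all mutually reachable — one SCC of size 5.
The largest has 5 vertices.

5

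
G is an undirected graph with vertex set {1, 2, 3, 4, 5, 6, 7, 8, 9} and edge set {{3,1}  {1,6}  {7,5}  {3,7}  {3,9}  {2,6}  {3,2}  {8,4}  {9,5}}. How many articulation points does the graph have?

Removing 3 increases the component count from 2 to 3, so 3 is a cut vertex.
By contrast removing 9 leaves 2 components; it is not a cut vertex. No other vertex is a cut vertex either.

1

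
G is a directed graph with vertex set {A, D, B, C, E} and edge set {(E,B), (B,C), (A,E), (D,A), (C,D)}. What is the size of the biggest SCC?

{A, B, C, D, E} are all mutually reachable — one SCC of size 5.
The largest has 5 vertices.

5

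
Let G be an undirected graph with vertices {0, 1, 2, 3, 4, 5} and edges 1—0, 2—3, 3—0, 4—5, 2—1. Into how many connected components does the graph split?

2

Starting from 4 we can reach 4, 5. That is one component of size 2.
Starting from 0 we can reach 0, 1, 2, 3. That is one component of size 4.
Total: 2 components.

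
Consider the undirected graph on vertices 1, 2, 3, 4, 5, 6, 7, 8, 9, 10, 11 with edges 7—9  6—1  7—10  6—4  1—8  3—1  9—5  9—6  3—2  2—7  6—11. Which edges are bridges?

1-8, 10-7, 11-6, 4-6, 5-9

The edges on the cycle 3-2-7-9-6-1-3 are not bridges since each lies on that cycle.
But removing 6—11 disconnects 6 from 11; removing 7—10 disconnects 7 from 10; removing 5—9 disconnects 5 from 9; removing 4—6 disconnects 4 from 6 — these are bridges.
In total 5 edges are bridges.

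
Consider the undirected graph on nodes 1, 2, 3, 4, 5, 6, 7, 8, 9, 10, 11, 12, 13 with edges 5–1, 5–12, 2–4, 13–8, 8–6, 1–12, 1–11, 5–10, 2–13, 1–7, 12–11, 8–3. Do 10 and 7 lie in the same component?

From 10 we can reach 1, 5, 7, 10, 11, 12, which includes 7.

Yes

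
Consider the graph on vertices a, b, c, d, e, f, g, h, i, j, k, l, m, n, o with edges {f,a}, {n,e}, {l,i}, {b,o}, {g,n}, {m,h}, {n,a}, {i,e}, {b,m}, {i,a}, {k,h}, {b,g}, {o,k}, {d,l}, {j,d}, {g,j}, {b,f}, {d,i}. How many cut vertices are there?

1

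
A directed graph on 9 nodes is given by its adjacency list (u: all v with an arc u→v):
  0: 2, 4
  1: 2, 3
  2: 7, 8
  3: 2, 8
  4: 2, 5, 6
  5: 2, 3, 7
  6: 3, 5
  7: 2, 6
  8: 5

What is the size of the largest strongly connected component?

{2, 3, 5, 6, 7, 8} are all mutually reachable — one SCC of size 6.
{1} is an SCC by itself.
{0} is an SCC by itself.
{4} is an SCC by itself.
The largest has 6 vertices.

6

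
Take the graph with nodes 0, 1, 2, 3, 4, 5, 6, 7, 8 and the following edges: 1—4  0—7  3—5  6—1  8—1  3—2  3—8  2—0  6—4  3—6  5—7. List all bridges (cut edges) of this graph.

The edges on the cycle 3-2-0-7-5-3 are not bridges since each lies on that cycle.
Every edge lies on some cycle, so there are no bridges.

none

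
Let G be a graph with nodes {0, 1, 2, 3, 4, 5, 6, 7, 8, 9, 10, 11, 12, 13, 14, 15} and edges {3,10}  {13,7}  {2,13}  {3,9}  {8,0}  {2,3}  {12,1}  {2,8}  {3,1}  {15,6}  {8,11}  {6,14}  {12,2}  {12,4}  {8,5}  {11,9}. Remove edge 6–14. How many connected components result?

3

Before removal there are 2 components.
6–14 is a bridge — removing it separates 6's side from 14's side.
After removal: 3 components.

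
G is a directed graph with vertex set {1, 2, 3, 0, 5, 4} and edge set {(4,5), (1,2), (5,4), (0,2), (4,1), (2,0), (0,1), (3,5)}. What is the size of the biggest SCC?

{0, 1, 2} are all mutually reachable — one SCC of size 3.
{4, 5} are all mutually reachable — one SCC of size 2.
{3} is an SCC by itself.
The largest has 3 vertices.

3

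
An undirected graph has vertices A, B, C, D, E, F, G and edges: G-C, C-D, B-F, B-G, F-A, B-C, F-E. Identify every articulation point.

B, C, F

Removing B increases the component count from 1 to 2, so B is a cut vertex.
Removing C increases the component count from 1 to 2, so C is a cut vertex.
Removing F increases the component count from 1 to 3, so F is a cut vertex.
By contrast removing G leaves 1 component; it is not a cut vertex. No other vertex is a cut vertex either.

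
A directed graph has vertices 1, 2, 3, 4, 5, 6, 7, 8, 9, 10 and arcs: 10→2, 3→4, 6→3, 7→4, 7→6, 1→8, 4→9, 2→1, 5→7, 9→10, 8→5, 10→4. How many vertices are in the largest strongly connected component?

10

{1, 2, 3, 4, 5, 6, 7, 8, 9, 10} are all mutually reachable — one SCC of size 10.
The largest has 10 vertices.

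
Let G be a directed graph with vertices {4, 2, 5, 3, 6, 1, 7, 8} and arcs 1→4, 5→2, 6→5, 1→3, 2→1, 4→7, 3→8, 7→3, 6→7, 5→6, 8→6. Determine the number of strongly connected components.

{1, 2, 3, 4, 5, 6, 7, 8} are all mutually reachable — one SCC of size 8.
That gives 1 strongly connected component.

1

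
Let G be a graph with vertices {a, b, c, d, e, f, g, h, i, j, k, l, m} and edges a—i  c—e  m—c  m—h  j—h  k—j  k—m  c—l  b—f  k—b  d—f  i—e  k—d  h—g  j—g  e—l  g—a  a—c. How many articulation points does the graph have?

1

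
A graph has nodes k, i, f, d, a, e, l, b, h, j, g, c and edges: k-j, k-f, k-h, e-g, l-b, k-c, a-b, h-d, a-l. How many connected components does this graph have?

4

i is isolated — a component by itself.
Starting from e we can reach e, g. That is one component of size 2.
Starting from a we can reach a, b, l. That is one component of size 3.
Starting from c we can reach c, d, f, h, j, k. That is one component of size 6.
Total: 4 components.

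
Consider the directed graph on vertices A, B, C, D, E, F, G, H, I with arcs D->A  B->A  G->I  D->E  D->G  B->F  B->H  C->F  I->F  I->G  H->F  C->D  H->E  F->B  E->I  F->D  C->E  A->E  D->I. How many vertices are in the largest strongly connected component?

{A, B, D, E, F, G, H, I} are all mutually reachable — one SCC of size 8.
{C} is an SCC by itself.
The largest has 8 vertices.

8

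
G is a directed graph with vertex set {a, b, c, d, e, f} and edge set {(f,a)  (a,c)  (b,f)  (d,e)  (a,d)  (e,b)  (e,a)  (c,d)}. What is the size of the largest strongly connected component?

{a, b, c, d, e, f} are all mutually reachable — one SCC of size 6.
The largest has 6 vertices.

6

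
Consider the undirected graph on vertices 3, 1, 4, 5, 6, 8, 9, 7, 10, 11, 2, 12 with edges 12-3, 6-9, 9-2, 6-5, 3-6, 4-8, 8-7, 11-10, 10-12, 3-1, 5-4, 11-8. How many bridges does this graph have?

The edges on the cycle 11-10-12-3-6-5-4-8-11 are not bridges since each lies on that cycle.
But removing 9-6 disconnects 9 from 6; removing 1-3 disconnects 1 from 3; removing 9-2 disconnects 9 from 2; removing 7-8 disconnects 7 from 8 — these are bridges.
That makes 4 bridges.

4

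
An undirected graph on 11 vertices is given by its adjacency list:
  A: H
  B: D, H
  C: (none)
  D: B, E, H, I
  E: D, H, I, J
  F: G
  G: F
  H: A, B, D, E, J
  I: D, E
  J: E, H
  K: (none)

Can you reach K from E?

No

The component containing E is {A, B, D, E, H, I, J}, and K is not in it.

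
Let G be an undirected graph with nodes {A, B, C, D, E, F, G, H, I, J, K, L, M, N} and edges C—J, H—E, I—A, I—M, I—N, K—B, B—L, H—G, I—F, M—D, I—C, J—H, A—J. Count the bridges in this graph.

The edges on the cycle I-C-J-A-I are not bridges since each lies on that cycle.
But removing I—M disconnects I from M; removing K—B disconnects K from B; removing I—F disconnects I from F; removing I—N disconnects I from N — these are bridges.
In total 9 edges are bridges.

9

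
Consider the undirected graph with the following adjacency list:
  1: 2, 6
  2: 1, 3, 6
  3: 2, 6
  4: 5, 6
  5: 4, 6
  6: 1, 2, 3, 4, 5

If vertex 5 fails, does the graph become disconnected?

Deleting 5 leaves 1 component (was 1) (its neighbors 4, 6 remain connected to each other), so 5 is not a cut vertex.

No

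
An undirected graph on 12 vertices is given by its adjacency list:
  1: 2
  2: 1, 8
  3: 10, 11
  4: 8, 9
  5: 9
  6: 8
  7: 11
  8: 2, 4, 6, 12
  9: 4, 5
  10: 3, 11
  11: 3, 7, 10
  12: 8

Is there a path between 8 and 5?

Yes

From 8 we can reach 1, 2, 4, 5, 6, 8, 9, 12, which includes 5.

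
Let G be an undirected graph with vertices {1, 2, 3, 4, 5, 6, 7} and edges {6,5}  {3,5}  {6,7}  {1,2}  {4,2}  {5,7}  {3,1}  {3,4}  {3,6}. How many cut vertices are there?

1

Removing 3 increases the component count from 1 to 2, so 3 is a cut vertex.
By contrast removing 6 leaves 1 component; it is not a cut vertex. No other vertex is a cut vertex either.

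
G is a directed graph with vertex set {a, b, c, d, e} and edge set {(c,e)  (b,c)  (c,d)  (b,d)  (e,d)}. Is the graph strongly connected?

There is no directed path from c to b, so the graph is not strongly connected.

No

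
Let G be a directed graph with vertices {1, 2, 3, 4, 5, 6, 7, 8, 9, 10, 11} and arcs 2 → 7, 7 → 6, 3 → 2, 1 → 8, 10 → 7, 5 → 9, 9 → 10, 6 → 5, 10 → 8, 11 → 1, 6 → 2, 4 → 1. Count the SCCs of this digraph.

6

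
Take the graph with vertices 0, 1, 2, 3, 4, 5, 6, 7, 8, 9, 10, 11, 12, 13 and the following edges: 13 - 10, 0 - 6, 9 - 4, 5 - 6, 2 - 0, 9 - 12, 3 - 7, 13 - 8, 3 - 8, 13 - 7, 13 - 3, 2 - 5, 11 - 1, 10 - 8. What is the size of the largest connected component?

5

Starting from 1 we can reach 1, 11. That is one component of size 2.
Starting from 4 we can reach 4, 9, 12. That is one component of size 3.
Starting from 0 we can reach 0, 2, 5, 6. That is one component of size 4.
Starting from 3 we can reach 3, 7, 8, 10, 13. That is one component of size 5.
The largest has 5 vertices.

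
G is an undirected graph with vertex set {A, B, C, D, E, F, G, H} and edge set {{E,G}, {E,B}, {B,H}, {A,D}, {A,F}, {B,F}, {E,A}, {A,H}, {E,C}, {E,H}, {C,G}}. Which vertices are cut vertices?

Removing A increases the component count from 1 to 2, so A is a cut vertex.
Removing E increases the component count from 1 to 2, so E is a cut vertex.
By contrast removing D leaves 1 component; it is not a cut vertex. No other vertex is a cut vertex either.

A, E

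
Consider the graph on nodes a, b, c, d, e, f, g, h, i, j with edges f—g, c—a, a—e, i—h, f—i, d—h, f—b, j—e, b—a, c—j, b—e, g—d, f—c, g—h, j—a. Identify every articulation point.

f

Removing f increases the component count from 1 to 2, so f is a cut vertex.
By contrast removing e leaves 1 component; it is not a cut vertex. No other vertex is a cut vertex either.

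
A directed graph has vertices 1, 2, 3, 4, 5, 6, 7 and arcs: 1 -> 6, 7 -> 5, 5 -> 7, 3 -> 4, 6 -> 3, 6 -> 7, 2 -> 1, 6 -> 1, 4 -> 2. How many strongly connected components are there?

{1, 2, 3, 4, 6} are all mutually reachable — one SCC of size 5.
{5, 7} are all mutually reachable — one SCC of size 2.
That gives 2 strongly connected components.

2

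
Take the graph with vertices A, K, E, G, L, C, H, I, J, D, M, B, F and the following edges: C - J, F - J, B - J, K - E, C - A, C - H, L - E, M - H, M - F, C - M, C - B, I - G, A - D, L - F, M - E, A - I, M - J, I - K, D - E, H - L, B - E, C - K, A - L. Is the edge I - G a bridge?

Removing I - G leaves no path between I and G: the component count goes from 1 to 2. So it is a bridge.

Yes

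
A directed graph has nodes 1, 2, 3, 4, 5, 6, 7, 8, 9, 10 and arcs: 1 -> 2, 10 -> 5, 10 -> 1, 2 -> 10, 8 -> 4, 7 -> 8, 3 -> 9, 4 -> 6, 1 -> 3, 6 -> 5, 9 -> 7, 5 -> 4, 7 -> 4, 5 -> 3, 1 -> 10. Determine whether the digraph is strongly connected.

There is no directed path from 3 to 2, so the graph is not strongly connected.

No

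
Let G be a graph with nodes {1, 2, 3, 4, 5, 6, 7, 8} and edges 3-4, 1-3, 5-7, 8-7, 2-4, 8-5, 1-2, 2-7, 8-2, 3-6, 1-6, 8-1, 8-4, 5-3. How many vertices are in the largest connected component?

8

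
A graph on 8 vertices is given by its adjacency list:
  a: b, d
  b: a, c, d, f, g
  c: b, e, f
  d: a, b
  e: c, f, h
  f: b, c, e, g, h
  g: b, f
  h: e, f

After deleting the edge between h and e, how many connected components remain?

h and e are still connected via h-f-e, so the component count stays at 1.

1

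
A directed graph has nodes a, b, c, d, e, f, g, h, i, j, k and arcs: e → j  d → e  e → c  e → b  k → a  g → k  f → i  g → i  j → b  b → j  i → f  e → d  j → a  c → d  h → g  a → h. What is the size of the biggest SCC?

4

{a, g, h, k} are all mutually reachable — one SCC of size 4.
{c, d, e} are all mutually reachable — one SCC of size 3.
{f, i} are all mutually reachable — one SCC of size 2.
{b, j} are all mutually reachable — one SCC of size 2.
The largest has 4 vertices.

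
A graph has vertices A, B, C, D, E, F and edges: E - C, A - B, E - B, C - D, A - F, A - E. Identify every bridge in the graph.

A-F, C-D, C-E

The edges on the cycle A-E-B-A are not bridges since each lies on that cycle.
But removing C - D disconnects C from D; removing E - C disconnects E from C; removing A - F disconnects A from F — these are bridges.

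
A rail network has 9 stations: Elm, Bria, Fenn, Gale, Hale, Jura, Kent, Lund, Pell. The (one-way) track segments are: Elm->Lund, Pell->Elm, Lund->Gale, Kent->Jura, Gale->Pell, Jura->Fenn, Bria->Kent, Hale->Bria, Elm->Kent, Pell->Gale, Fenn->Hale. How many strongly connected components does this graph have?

{Bria, Fenn, Hale, Jura, Kent} are all mutually reachable — one SCC of size 5.
{Elm, Gale, Lund, Pell} are all mutually reachable — one SCC of size 4.
That gives 2 strongly connected components.

2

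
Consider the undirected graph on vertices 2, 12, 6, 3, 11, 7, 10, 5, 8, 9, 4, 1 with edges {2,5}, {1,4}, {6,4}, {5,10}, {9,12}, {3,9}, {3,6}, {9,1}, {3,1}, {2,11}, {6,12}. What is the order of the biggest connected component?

7 is isolated — a component by itself.
8 is isolated — a component by itself.
Starting from 2 we can reach 2, 5, 10, 11. That is one component of size 4.
Starting from 1 we can reach 1, 3, 4, 6, 9, 12. That is one component of size 6.
The largest has 6 vertices.

6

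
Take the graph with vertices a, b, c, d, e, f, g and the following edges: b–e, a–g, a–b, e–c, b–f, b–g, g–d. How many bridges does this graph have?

The edges on the cycle a-b-g-a are not bridges since each lies on that cycle.
But removing b–f disconnects b from f; removing b–e disconnects b from e; removing g–d disconnects g from d; removing e–c disconnects e from c — these are bridges.
That makes 4 bridges.

4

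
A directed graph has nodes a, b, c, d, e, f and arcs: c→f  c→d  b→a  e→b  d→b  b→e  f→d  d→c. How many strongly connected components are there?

3

{c, d, f} are all mutually reachable — one SCC of size 3.
{b, e} are all mutually reachable — one SCC of size 2.
{a} is an SCC by itself.
That gives 3 strongly connected components.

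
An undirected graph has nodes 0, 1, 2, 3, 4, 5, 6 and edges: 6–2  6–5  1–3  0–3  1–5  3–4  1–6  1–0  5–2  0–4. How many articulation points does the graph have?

1

Removing 1 increases the component count from 1 to 2, so 1 is a cut vertex.
By contrast removing 3 leaves 1 component; it is not a cut vertex. No other vertex is a cut vertex either.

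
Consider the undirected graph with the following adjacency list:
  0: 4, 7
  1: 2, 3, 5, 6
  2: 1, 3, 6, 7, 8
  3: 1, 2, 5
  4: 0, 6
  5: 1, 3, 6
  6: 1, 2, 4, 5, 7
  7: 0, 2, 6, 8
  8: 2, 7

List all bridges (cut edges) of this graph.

The edges on the cycle 7-6-5-3-2-8-7 are not bridges since each lies on that cycle.
Every edge lies on some cycle, so there are no bridges.

none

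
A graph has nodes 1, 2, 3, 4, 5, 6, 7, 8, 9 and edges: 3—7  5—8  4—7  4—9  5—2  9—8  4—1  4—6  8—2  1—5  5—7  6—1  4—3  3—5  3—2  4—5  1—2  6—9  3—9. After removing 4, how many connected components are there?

With 4 gone, the remaining components are: {1, 2, 3, 5, 6, 7, 8, 9}.
That is 1 component.

1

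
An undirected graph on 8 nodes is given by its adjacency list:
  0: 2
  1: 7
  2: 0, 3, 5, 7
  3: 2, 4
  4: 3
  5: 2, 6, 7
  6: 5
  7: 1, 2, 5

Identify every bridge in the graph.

The edges on the cycle 7-5-2-7 are not bridges since each lies on that cycle.
But removing 7-1 disconnects 7 from 1; removing 2-3 disconnects 2 from 3; removing 2-0 disconnects 2 from 0; removing 5-6 disconnects 5 from 6 — these are bridges.
In total 5 edges are bridges.

0-2, 1-7, 2-3, 3-4, 5-6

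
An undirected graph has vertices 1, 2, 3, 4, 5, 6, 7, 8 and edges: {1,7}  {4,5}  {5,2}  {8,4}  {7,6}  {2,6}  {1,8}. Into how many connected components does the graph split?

2

3 is isolated — a component by itself.
Starting from 1 we can reach 1, 2, 4, 5, 6, 7, 8. That is one component of size 7.
Total: 2 components.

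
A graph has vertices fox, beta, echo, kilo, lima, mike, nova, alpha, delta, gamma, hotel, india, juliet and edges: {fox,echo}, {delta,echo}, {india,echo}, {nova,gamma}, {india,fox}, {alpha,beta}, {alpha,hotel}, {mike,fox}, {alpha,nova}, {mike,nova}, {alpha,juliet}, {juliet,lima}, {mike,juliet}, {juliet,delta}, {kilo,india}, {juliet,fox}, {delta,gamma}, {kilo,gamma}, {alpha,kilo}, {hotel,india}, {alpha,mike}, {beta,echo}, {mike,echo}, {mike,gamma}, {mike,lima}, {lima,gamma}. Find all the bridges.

none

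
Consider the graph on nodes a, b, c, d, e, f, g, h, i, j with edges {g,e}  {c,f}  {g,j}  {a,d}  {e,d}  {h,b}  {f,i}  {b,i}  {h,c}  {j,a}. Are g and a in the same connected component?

From g we can reach a, d, e, g, j, which includes a.

Yes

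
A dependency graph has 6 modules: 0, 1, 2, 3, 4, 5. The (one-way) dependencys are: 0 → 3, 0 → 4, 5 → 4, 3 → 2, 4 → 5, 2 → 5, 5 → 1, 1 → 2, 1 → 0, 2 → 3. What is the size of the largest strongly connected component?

{0, 1, 2, 3, 4, 5} are all mutually reachable — one SCC of size 6.
The largest has 6 vertices.

6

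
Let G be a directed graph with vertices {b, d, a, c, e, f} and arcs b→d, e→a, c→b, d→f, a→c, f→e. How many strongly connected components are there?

1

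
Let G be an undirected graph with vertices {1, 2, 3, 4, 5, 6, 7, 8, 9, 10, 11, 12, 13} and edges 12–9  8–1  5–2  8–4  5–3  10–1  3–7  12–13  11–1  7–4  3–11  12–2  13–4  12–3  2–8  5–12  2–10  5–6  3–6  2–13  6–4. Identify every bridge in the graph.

The edges on the cycle 5-12-2-10-1-11-3-5 are not bridges since each lies on that cycle.
But removing 9–12 disconnects 9 from 12 — this is a bridge.

12-9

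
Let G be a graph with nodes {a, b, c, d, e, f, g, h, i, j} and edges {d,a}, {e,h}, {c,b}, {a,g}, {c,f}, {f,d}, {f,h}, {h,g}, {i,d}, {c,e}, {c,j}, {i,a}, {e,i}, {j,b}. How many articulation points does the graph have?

1

Removing c increases the component count from 1 to 2, so c is a cut vertex.
By contrast removing a leaves 1 component; it is not a cut vertex. No other vertex is a cut vertex either.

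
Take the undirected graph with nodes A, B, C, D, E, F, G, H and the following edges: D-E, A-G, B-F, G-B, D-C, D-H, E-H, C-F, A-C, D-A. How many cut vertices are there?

1

Removing D increases the component count from 1 to 2, so D is a cut vertex.
By contrast removing F leaves 1 component; it is not a cut vertex. No other vertex is a cut vertex either.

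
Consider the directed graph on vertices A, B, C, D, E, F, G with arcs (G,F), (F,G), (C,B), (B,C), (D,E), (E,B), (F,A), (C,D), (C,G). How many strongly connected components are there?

3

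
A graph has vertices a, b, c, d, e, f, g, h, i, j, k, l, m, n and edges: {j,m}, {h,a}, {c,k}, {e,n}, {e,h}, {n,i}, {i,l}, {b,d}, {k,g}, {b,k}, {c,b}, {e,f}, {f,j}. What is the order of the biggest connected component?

9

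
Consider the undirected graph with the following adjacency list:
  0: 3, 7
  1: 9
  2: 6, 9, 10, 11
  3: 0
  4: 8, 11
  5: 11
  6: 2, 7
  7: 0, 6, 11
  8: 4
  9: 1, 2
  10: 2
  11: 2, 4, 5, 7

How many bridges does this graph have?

The edges on the cycle 11-7-6-2-11 are not bridges since each lies on that cycle.
But removing 7-0 disconnects 7 from 0; removing 2-9 disconnects 2 from 9; removing 1-9 disconnects 1 from 9; removing 11-5 disconnects 11 from 5 — these are bridges.
In total 8 edges are bridges.

8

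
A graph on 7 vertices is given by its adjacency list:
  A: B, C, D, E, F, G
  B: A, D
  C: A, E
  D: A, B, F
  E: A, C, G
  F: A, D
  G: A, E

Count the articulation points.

Removing A increases the component count from 1 to 2, so A is a cut vertex.
By contrast removing F leaves 1 component; it is not a cut vertex. No other vertex is a cut vertex either.

1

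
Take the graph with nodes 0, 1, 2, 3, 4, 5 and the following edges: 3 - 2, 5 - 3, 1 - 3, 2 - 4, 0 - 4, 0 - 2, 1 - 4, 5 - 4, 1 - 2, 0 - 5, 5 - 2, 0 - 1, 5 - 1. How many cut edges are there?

The edges on the cycle 0-5-2-4-1-0 are not bridges since each lies on that cycle.
Every edge lies on some cycle, so there are no bridges.

0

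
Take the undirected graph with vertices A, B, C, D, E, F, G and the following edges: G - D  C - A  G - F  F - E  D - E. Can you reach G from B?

No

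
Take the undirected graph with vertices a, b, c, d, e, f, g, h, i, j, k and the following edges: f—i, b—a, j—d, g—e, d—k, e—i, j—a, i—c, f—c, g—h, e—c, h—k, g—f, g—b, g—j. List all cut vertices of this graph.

g

Removing g increases the component count from 1 to 2, so g is a cut vertex.
By contrast removing a leaves 1 component; it is not a cut vertex. No other vertex is a cut vertex either.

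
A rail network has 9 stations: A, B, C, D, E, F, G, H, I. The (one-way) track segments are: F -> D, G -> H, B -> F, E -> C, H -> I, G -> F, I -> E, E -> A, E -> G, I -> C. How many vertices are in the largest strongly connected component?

{E, G, H, I} are all mutually reachable — one SCC of size 4.
{C} is an SCC by itself.
{B} is an SCC by itself.
{F} is an SCC by itself.
{A} is an SCC by itself.
(and 1 more singleton SCC)
The largest has 4 vertices.

4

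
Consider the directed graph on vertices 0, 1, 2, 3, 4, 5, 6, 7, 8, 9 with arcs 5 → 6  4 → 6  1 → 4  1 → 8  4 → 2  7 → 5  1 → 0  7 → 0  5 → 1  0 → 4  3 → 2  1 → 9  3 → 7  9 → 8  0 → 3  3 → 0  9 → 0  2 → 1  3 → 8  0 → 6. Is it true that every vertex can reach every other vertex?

There is no directed path from 8 to 5, so the graph is not strongly connected.

No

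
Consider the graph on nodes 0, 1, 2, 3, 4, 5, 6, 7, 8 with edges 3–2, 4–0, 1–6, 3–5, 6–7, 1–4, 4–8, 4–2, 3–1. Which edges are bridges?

The edges on the cycle 3-1-4-2-3 are not bridges since each lies on that cycle.
But removing 0–4 disconnects 0 from 4; removing 6–7 disconnects 6 from 7; removing 4–8 disconnects 4 from 8; removing 3–5 disconnects 3 from 5 — these are bridges.
In total 5 edges are bridges.

0-4, 1-6, 3-5, 4-8, 6-7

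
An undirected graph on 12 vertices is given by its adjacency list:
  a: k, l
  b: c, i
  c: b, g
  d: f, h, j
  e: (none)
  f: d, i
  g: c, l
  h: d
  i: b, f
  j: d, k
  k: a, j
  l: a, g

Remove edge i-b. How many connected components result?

i and b are still connected via i-f-d-j-k-a-l-g-c-b, so the component count stays at 2.

2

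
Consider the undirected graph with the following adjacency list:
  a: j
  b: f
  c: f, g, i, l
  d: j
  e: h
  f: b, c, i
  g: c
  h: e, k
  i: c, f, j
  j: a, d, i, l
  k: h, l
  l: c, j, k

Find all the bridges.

a-j, b-f, c-g, d-j, e-h, h-k, k-l

The edges on the cycle c-f-i-c are not bridges since each lies on that cycle.
But removing h-k disconnects h from k; removing k-l disconnects k from l; removing g-c disconnects g from c; removing f-b disconnects f from b — these are bridges.
In total 7 edges are bridges.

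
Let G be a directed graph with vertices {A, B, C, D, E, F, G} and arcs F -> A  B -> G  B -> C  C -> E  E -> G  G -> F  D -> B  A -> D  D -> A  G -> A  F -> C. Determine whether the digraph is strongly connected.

Yes

From G we can reach every vertex (A, B, C, D, E, F, G), and every vertex can reach G (A, B, C, D, E, F, G). So the whole graph is one strongly connected component.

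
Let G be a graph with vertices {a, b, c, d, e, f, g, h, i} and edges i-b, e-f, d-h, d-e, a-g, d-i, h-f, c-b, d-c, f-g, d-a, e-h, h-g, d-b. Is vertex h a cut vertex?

No

Deleting h leaves 1 component (was 1) (its neighbors d, e, f, g remain connected to each other), so h is not a cut vertex.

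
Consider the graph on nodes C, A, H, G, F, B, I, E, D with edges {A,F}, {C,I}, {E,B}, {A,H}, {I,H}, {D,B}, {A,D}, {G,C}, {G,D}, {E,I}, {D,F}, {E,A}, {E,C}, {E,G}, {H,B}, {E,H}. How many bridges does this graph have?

The edges on the cycle E-A-D-G-E are not bridges since each lies on that cycle.
Every edge lies on some cycle, so there are no bridges.

0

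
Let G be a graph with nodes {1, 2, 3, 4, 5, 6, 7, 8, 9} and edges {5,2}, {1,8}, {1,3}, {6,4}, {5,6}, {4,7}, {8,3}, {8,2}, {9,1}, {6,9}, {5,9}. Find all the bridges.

The edges on the cycle 5-6-9-5 are not bridges since each lies on that cycle.
But removing 7 - 4 disconnects 7 from 4; removing 6 - 4 disconnects 6 from 4 — these are bridges.

4-6, 4-7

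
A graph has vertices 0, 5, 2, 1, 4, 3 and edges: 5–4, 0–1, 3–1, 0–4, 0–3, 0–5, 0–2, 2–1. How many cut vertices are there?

1

Removing 0 increases the component count from 1 to 2, so 0 is a cut vertex.
By contrast removing 1 leaves 1 component; it is not a cut vertex. No other vertex is a cut vertex either.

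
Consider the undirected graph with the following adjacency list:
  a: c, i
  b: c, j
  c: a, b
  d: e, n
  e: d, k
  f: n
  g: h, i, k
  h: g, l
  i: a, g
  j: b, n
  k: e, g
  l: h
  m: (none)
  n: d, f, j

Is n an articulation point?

Yes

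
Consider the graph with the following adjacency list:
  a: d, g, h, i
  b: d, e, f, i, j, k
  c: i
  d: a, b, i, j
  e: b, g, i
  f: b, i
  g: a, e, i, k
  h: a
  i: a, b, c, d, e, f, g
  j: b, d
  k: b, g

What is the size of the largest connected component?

11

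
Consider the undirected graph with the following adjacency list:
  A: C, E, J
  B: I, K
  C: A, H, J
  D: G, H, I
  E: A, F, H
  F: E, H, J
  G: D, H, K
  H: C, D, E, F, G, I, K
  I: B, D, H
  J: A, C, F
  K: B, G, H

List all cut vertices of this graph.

H

Removing H increases the component count from 1 to 2, so H is a cut vertex.
By contrast removing I leaves 1 component; it is not a cut vertex. No other vertex is a cut vertex either.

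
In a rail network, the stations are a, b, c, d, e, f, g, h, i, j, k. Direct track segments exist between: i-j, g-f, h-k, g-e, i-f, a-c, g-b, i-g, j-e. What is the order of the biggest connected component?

6

d is isolated — a component by itself.
Starting from h we can reach h, k. That is one component of size 2.
Starting from a we can reach a, c. That is one component of size 2.
Starting from b we can reach b, e, f, g, i, j. That is one component of size 6.
The largest has 6 vertices.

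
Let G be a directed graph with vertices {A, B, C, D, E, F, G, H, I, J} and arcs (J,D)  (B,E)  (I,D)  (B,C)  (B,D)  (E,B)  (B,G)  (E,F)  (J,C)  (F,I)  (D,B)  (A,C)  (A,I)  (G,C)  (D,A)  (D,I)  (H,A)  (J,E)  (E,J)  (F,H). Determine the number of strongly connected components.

{A, B, D, E, F, H, I, J} are all mutually reachable — one SCC of size 8.
{C} is an SCC by itself.
{G} is an SCC by itself.
That gives 3 strongly connected components.

3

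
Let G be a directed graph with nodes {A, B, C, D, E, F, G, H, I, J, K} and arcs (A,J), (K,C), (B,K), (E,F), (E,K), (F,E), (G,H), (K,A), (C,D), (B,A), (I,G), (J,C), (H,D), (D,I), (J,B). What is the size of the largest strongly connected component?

{D, G, H, I} are all mutually reachable — one SCC of size 4.
{A, B, J, K} are all mutually reachable — one SCC of size 4.
{E, F} are all mutually reachable — one SCC of size 2.
{C} is an SCC by itself.
The largest has 4 vertices.

4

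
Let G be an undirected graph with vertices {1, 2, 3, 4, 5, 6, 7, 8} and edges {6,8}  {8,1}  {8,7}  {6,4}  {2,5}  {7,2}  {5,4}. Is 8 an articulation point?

Yes

Deleting 8 raises the number of components from 2 to 3, so 8 is a cut vertex.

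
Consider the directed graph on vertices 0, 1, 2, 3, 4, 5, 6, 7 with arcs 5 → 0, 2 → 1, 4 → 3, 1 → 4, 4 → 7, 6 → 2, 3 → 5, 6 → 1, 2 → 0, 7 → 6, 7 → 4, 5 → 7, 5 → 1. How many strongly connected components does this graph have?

2

{1, 2, 3, 4, 5, 6, 7} are all mutually reachable — one SCC of size 7.
{0} is an SCC by itself.
That gives 2 strongly connected components.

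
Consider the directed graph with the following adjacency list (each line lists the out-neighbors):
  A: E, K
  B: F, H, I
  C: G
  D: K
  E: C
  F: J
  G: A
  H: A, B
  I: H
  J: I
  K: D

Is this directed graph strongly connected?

No

There is no directed path from K to E, so the graph is not strongly connected.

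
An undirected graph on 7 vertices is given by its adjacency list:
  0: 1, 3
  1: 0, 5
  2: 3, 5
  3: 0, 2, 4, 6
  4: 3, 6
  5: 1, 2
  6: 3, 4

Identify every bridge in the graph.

none

The edges on the cycle 3-4-6-3 are not bridges since each lies on that cycle.
Every edge lies on some cycle, so there are no bridges.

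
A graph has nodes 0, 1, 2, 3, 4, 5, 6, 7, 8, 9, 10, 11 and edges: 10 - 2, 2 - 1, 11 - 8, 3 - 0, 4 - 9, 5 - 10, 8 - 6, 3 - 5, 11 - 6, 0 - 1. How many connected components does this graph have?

4

7 is isolated — a component by itself.
Starting from 4 we can reach 4, 9. That is one component of size 2.
Starting from 6 we can reach 6, 8, 11. That is one component of size 3.
Starting from 0 we can reach 0, 1, 2, 3, 5, 10. That is one component of size 6.
Total: 4 components.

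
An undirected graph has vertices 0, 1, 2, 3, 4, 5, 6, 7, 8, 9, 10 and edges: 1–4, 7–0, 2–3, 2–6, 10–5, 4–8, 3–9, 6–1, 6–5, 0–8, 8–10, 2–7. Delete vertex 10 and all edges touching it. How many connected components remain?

With 10 gone, the remaining components are: {0, 1, 2, 3, 4, 5, 6, 7, 8, 9}.
That is 1 component.

1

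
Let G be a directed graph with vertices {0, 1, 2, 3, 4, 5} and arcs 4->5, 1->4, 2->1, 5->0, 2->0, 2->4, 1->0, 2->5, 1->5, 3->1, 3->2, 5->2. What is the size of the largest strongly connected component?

{1, 2, 4, 5} are all mutually reachable — one SCC of size 4.
{0} is an SCC by itself.
{3} is an SCC by itself.
The largest has 4 vertices.

4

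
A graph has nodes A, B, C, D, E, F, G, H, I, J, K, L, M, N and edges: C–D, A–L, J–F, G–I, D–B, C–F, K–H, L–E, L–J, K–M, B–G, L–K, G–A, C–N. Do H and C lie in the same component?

Yes

From H we can reach A, B, C, D, E, F, G, H, I, J, K, L, M, N, which includes C.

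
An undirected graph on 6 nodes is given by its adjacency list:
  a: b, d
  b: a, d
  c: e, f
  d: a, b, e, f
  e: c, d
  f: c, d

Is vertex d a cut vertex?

Yes

Deleting d raises the number of components from 1 to 2, so d is a cut vertex.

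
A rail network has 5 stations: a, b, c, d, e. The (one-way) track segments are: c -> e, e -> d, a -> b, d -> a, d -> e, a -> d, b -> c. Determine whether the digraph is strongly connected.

From e we can reach every vertex (a, b, c, d, e), and every vertex can reach e (a, b, c, d, e). So the whole graph is one strongly connected component.

Yes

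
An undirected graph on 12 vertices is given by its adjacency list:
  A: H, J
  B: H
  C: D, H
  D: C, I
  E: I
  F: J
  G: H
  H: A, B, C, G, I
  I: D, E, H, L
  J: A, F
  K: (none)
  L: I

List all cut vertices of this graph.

A, H, I, J

Removing A increases the component count from 2 to 3, so A is a cut vertex.
Removing H increases the component count from 2 to 5, so H is a cut vertex.
Removing I increases the component count from 2 to 4, so I is a cut vertex.
Likewise J is a cut vertex.
By contrast removing F leaves 2 components; it is not a cut vertex. No other vertex is a cut vertex either.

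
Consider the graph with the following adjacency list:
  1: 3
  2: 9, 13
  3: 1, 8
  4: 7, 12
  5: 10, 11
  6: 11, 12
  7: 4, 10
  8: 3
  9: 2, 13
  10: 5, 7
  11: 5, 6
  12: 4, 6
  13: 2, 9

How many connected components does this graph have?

3

Starting from 2 we can reach 2, 9, 13. That is one component of size 3.
Starting from 1 we can reach 1, 3, 8. That is one component of size 3.
Starting from 4 we can reach 4, 5, 6, 7, 10, 11, 12. That is one component of size 7.
Total: 3 components.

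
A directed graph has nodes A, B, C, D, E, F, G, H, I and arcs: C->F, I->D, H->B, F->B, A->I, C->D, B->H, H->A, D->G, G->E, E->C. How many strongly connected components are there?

{A, B, C, D, E, F, G, H, I} are all mutually reachable — one SCC of size 9.
That gives 1 strongly connected component.

1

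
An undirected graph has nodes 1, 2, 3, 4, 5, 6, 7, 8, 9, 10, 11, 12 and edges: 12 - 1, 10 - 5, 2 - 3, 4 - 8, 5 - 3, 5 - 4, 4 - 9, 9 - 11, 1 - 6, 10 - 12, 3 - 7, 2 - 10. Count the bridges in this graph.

The edges on the cycle 2-10-5-3-2 are not bridges since each lies on that cycle.
But removing 1 - 12 disconnects 1 from 12; removing 10 - 12 disconnects 10 from 12; removing 7 - 3 disconnects 7 from 3; removing 5 - 4 disconnects 5 from 4 — these are bridges.
In total 8 edges are bridges.

8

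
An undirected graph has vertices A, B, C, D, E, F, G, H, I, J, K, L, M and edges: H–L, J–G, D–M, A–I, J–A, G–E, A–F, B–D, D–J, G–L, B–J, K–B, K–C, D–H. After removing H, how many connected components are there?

With H gone, the remaining components are: {A, B, C, D, E, F, G, I, J, K, L, M}.
That is 1 component.

1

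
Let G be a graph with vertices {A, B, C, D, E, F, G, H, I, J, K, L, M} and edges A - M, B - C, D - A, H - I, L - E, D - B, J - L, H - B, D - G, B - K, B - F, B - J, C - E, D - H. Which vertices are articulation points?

A, B, D, H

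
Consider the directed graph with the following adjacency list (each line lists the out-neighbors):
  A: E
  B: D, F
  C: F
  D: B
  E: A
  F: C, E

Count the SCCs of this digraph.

{B, D} are all mutually reachable — one SCC of size 2.
{A, E} are all mutually reachable — one SCC of size 2.
{C, F} are all mutually reachable — one SCC of size 2.
That gives 3 strongly connected components.

3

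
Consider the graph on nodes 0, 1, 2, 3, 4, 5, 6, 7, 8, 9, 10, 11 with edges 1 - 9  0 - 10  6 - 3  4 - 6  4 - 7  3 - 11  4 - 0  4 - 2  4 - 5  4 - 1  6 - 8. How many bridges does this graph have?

removing 7 - 4 disconnects 7 from 4; removing 10 - 0 disconnects 10 from 0; removing 4 - 2 disconnects 4 from 2; removing 3 - 11 disconnects 3 from 11 — these are bridges.
In total 11 edges are bridges.

11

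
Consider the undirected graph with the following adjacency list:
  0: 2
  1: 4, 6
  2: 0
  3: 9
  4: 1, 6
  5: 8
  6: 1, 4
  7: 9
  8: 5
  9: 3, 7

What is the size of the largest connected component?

3

Starting from 5 we can reach 5, 8. That is one component of size 2.
Starting from 0 we can reach 0, 2. That is one component of size 2.
Starting from 3 we can reach 3, 7, 9. That is one component of size 3.
Starting from 1 we can reach 1, 4, 6. That is one component of size 3.
The largest has 3 vertices.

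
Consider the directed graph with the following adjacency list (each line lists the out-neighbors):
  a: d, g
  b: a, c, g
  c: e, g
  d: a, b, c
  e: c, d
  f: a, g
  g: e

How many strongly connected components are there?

2

{a, b, c, d, e, g} are all mutually reachable — one SCC of size 6.
{f} is an SCC by itself.
That gives 2 strongly connected components.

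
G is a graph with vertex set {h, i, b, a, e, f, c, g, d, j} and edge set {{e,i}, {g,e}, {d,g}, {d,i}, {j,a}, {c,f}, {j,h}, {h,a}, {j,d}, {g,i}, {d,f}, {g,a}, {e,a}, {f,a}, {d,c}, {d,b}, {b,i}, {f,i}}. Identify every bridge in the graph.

The edges on the cycle j-h-a-e-g-d-j are not bridges since each lies on that cycle.
Every edge lies on some cycle, so there are no bridges.

none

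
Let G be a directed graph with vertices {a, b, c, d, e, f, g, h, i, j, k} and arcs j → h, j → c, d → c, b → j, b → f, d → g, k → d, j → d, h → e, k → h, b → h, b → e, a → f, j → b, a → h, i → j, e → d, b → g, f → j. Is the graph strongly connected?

There is no directed path from b to k, so the graph is not strongly connected.

No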